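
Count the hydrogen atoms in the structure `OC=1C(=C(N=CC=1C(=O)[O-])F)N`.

4

Hydrogens are implicit in SMILES; fill each atom to its normal valence:
  4 × C (aromatic): no H
  1 × C (aromatic): 1 H
  1 × C: no H
  1 × F: no H
  1 × N: 2 H
  1 × N (aromatic): no H
  1 × O: 1 H
  1 × O: no H
  1 × O (charge -1): no H
  Total hydrogens = 4.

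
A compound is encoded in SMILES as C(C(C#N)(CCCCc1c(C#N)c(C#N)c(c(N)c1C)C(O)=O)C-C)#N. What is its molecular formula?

Heavy atoms from the SMILES: 19 C, 5 N, 2 O.
Implicit hydrogens by atom environment:
  6 × C (aromatic): no H
  6 × C: no H
  5 × C: 2 H each → 10
  4 × N: no H
  2 × C: 3 H each → 6
  1 × N: 2 H
  1 × O: 1 H
  1 × O: no H
  Total hydrogens = 19.
Molecular formula: C19H19N5O2

C19H19N5O2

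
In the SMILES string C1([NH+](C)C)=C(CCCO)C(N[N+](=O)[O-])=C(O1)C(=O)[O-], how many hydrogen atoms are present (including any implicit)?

Hydrogens are implicit in SMILES; fill each atom to its normal valence:
  4 × C (aromatic): no H
  3 × C: 2 H each → 6
  2 × C: 3 H each → 6
  2 × O: no H
  2 × O (charge -1): no H
  1 × C: no H
  1 × N (charge +1): 1 H
  1 × N: 1 H
  1 × N (charge +1): no H
  1 × O: 1 H
  1 × O (aromatic): no H
  Total hydrogens = 15.

15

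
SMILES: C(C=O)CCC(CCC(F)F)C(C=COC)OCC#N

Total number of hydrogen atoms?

Hydrogens are implicit in SMILES; fill each atom to its normal valence:
  6 × C: 2 H each → 12
  6 × C: 1 H each → 6
  3 × O: no H
  2 × F: no H
  1 × C: 3 H
  1 × C: no H
  1 × N: no H
  Total hydrogens = 21.

21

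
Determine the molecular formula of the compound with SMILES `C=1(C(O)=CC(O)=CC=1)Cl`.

C6H5ClO2

Heavy atoms from the SMILES: 6 C, 1 Cl, 2 O.
Implicit hydrogens by atom environment:
  3 × C (aromatic): 1 H each → 3
  3 × C (aromatic): no H
  2 × O: 1 H each → 2
  1 × Cl: no H
  Total hydrogens = 5.
Molecular formula: C6H5ClO2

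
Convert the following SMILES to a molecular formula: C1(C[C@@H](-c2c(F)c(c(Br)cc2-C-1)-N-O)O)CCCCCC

Heavy atoms from the SMILES: 1 Br, 16 C, 1 F, 1 N, 2 O.
Implicit hydrogens by atom environment:
  7 × C: 2 H each → 14
  5 × C (aromatic): no H
  2 × C: 1 H each → 2
  2 × O: 1 H each → 2
  1 × Br: no H
  1 × C: 3 H
  1 × C (aromatic): 1 H
  1 × F: no H
  1 × N: 1 H
  Total hydrogens = 23.
Molecular formula: C16H23BrFNO2

C16H23BrFNO2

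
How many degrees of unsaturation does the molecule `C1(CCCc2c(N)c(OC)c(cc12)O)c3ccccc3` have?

9

Molecular formula from the SMILES: C17H19NO2.
DoU = (2C + 2 + N − H − X)/2 = (2·17 + 2 + 1 − 19 − 0)/2 = 18/2 = 9.
(Structurally: 3 ring(s) + 6 π bond(s) = 9.)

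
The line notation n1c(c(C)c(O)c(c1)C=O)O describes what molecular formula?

Heavy atoms from the SMILES: 7 C, 1 N, 3 O.
Implicit hydrogens by atom environment:
  4 × C (aromatic): no H
  2 × O: 1 H each → 2
  1 × C: 3 H
  1 × C (aromatic): 1 H
  1 × C: 1 H
  1 × N (aromatic): no H
  1 × O: no H
  Total hydrogens = 7.
Molecular formula: C7H7NO3

C7H7NO3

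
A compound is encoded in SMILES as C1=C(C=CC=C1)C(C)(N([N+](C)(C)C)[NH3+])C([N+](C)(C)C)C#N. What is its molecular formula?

[C16H30N5]3+

Heavy atoms from the SMILES: 16 C, 5 N.
Implicit hydrogens by atom environment:
  7 × C: 3 H each → 21
  5 × C (aromatic): 1 H each → 5
  2 × C: no H
  2 × N: no H
  2 × N (charge +1): no H
  1 × C: 1 H
  1 × C (aromatic): no H
  1 × N (charge +1): 3 H
  Total hydrogens = 30.
Net charge +3.
Molecular formula: [C16H30N5]3+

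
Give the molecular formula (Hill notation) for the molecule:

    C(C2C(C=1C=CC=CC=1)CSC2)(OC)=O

Heavy atoms from the SMILES: 12 C, 2 O, 1 S.
Implicit hydrogens by atom environment:
  5 × C (aromatic): 1 H each → 5
  2 × C: 2 H each → 4
  2 × C: 1 H each → 2
  2 × O: no H
  1 × C: 3 H
  1 × C: no H
  1 × C (aromatic): no H
  1 × S: no H
  Total hydrogens = 14.
Molecular formula: C12H14O2S

C12H14O2S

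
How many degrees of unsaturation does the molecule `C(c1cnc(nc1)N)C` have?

Molecular formula from the SMILES: C6H9N3.
DoU = (2C + 2 + N − H − X)/2 = (2·6 + 2 + 3 − 9 − 0)/2 = 8/2 = 4.
(Structurally: 1 ring(s) + 3 π bond(s) = 4.)

4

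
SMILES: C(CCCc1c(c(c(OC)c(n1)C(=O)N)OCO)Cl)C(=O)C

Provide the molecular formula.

Heavy atoms from the SMILES: 14 C, 1 Cl, 2 N, 5 O.
Implicit hydrogens by atom environment:
  5 × C: 2 H each → 10
  5 × C (aromatic): no H
  4 × O: no H
  2 × C: 3 H each → 6
  2 × C: no H
  1 × Cl: no H
  1 × N: 2 H
  1 × N (aromatic): no H
  1 × O: 1 H
  Total hydrogens = 19.
Molecular formula: C14H19ClN2O5

C14H19ClN2O5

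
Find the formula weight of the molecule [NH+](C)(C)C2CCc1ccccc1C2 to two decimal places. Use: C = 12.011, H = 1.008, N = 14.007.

Molecular formula: C12H18N+.
M = 12×12.011 + 18×1.008 + 1×14.007 = 176.28 g/mol.

176.28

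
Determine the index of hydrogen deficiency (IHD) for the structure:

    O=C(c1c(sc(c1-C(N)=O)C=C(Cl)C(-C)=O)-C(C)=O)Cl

Molecular formula from the SMILES: C12H9Cl2NO4S.
DoU = (2C + 2 + N − H − X)/2 = (2·12 + 2 + 1 − 9 − 2)/2 = 16/2 = 8.
(Structurally: 1 ring(s) + 7 π bond(s) = 8.)

8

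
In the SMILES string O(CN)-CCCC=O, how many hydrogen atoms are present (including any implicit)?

11

Hydrogens are implicit in SMILES; fill each atom to its normal valence:
  4 × C: 2 H each → 8
  2 × O: no H
  1 × C: 1 H
  1 × N: 2 H
  Total hydrogens = 11.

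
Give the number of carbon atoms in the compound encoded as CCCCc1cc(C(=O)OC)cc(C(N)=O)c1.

The symbol for carbon appears 13 times in the SMILES. Lowercase c denotes aromatic carbon and counts toward C.

13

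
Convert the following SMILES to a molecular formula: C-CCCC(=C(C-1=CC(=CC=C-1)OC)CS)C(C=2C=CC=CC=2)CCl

C22H27ClOS

Heavy atoms from the SMILES: 22 C, 1 Cl, 1 O, 1 S.
Implicit hydrogens by atom environment:
  9 × C (aromatic): 1 H each → 9
  5 × C: 2 H each → 10
  3 × C (aromatic): no H
  2 × C: 3 H each → 6
  2 × C: no H
  1 × C: 1 H
  1 × Cl: no H
  1 × O: no H
  1 × S: 1 H
  Total hydrogens = 27.
Molecular formula: C22H27ClOS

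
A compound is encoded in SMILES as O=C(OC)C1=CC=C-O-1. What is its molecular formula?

Heavy atoms from the SMILES: 6 C, 3 O.
Implicit hydrogens by atom environment:
  3 × C (aromatic): 1 H each → 3
  2 × O: no H
  1 × C: 3 H
  1 × C (aromatic): no H
  1 × C: no H
  1 × O (aromatic): no H
  Total hydrogens = 6.
Molecular formula: C6H6O3

C6H6O3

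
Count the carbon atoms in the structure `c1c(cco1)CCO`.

The symbol for carbon appears 6 times in the SMILES. Lowercase c denotes aromatic carbon and counts toward C.

6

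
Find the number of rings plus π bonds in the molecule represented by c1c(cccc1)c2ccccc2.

8

Molecular formula from the SMILES: C12H10.
DoU = (2C + 2 + N − H − X)/2 = (2·12 + 2 + 0 − 10 − 0)/2 = 16/2 = 8.
(Structurally: 2 ring(s) + 6 π bond(s) = 8.)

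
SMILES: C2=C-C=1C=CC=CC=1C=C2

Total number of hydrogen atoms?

Hydrogens are implicit in SMILES; fill each atom to its normal valence:
  8 × C (aromatic): 1 H each → 8
  2 × C (aromatic): no H
  Total hydrogens = 8.

8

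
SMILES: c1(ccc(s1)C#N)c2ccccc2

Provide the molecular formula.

Heavy atoms from the SMILES: 11 C, 1 N, 1 S.
Implicit hydrogens by atom environment:
  7 × C (aromatic): 1 H each → 7
  3 × C (aromatic): no H
  1 × C: no H
  1 × N: no H
  1 × S (aromatic): no H
  Total hydrogens = 7.
Molecular formula: C11H7NS

C11H7NS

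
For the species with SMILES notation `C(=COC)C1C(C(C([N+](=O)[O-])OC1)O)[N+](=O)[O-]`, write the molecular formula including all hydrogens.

Heavy atoms from the SMILES: 8 C, 2 N, 7 O.
Implicit hydrogens by atom environment:
  6 × C: 1 H each → 6
  4 × O: no H
  2 × N (charge +1): no H
  2 × O (charge -1): no H
  1 × C: 3 H
  1 × C: 2 H
  1 × O: 1 H
  Total hydrogens = 12.
Molecular formula: C8H12N2O7

C8H12N2O7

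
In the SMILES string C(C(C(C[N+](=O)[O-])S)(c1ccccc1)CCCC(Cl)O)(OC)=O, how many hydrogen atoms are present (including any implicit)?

Hydrogens are implicit in SMILES; fill each atom to its normal valence:
  5 × C (aromatic): 1 H each → 5
  4 × C: 2 H each → 8
  3 × O: no H
  2 × C: 1 H each → 2
  2 × C: no H
  1 × C: 3 H
  1 × C (aromatic): no H
  1 × Cl: no H
  1 × N (charge +1): no H
  1 × O: 1 H
  1 × O (charge -1): no H
  1 × S: 1 H
  Total hydrogens = 20.

20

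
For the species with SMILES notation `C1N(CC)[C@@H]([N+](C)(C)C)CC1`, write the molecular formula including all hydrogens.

C9H21N2+

Heavy atoms from the SMILES: 9 C, 2 N.
Implicit hydrogens by atom environment:
  4 × C: 3 H each → 12
  4 × C: 2 H each → 8
  1 × C: 1 H
  1 × N: no H
  1 × N (charge +1): no H
  Total hydrogens = 21.
Net charge +1.
Molecular formula: C9H21N2+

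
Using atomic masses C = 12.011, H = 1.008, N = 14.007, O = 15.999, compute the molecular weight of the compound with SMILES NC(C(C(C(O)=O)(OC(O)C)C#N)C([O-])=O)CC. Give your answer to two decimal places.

Molecular formula: C10H15N2O6-.
M = 10×12.011 + 15×1.008 + 2×14.007 + 6×15.999 = 259.24 g/mol.

259.24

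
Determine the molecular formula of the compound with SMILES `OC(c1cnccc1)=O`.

C6H5NO2

Heavy atoms from the SMILES: 6 C, 1 N, 2 O.
Implicit hydrogens by atom environment:
  4 × C (aromatic): 1 H each → 4
  1 × C (aromatic): no H
  1 × C: no H
  1 × N (aromatic): no H
  1 × O: 1 H
  1 × O: no H
  Total hydrogens = 5.
Molecular formula: C6H5NO2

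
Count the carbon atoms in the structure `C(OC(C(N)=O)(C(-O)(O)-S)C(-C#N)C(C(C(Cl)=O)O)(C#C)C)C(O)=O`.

13

The symbol for carbon appears 13 times in the SMILES. (Cl is a single chlorine, not C + l.)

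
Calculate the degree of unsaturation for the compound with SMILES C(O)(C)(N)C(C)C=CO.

Molecular formula from the SMILES: C6H13NO2.
DoU = (2C + 2 + N − H − X)/2 = (2·6 + 2 + 1 − 13 − 0)/2 = 2/2 = 1.
(Structurally: 0 ring(s) + 1 π bond(s) = 1.)

1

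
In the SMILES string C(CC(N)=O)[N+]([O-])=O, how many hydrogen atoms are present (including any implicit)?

6

Hydrogens are implicit in SMILES; fill each atom to its normal valence:
  2 × C: 2 H each → 4
  2 × O: no H
  1 × C: no H
  1 × N: 2 H
  1 × N (charge +1): no H
  1 × O (charge -1): no H
  Total hydrogens = 6.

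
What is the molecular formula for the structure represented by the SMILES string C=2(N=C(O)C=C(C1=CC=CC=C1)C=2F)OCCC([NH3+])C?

Heavy atoms from the SMILES: 15 C, 1 F, 2 N, 2 O.
Implicit hydrogens by atom environment:
  6 × C (aromatic): 1 H each → 6
  5 × C (aromatic): no H
  2 × C: 2 H each → 4
  1 × C: 3 H
  1 × C: 1 H
  1 × F: no H
  1 × N (charge +1): 3 H
  1 × N (aromatic): no H
  1 × O: 1 H
  1 × O: no H
  Total hydrogens = 18.
Net charge +1.
Molecular formula: C15H18FN2O2+

C15H18FN2O2+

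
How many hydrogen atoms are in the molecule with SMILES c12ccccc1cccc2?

Hydrogens are implicit in SMILES; fill each atom to its normal valence:
  8 × C (aromatic): 1 H each → 8
  2 × C (aromatic): no H
  Total hydrogens = 8.

8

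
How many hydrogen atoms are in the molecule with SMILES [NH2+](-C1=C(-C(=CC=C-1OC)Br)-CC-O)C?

15

Hydrogens are implicit in SMILES; fill each atom to its normal valence:
  4 × C (aromatic): no H
  2 × C: 3 H each → 6
  2 × C: 2 H each → 4
  2 × C (aromatic): 1 H each → 2
  1 × Br: no H
  1 × N (charge +1): 2 H
  1 × O: 1 H
  1 × O: no H
  Total hydrogens = 15.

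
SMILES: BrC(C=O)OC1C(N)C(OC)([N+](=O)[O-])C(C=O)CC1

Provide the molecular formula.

Heavy atoms from the SMILES: 1 Br, 10 C, 2 N, 6 O.
Implicit hydrogens by atom environment:
  6 × C: 1 H each → 6
  5 × O: no H
  2 × C: 2 H each → 4
  1 × Br: no H
  1 × C: 3 H
  1 × C: no H
  1 × N: 2 H
  1 × N (charge +1): no H
  1 × O (charge -1): no H
  Total hydrogens = 15.
Molecular formula: C10H15BrN2O6

C10H15BrN2O6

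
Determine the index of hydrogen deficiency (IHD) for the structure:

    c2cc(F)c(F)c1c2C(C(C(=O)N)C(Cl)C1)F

6

Molecular formula from the SMILES: C11H9ClF3NO.
DoU = (2C + 2 + N − H − X)/2 = (2·11 + 2 + 1 − 9 − 4)/2 = 12/2 = 6.
(Structurally: 2 ring(s) + 4 π bond(s) = 6.)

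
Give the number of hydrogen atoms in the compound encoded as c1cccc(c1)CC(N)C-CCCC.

Hydrogens are implicit in SMILES; fill each atom to its normal valence:
  5 × C: 2 H each → 10
  5 × C (aromatic): 1 H each → 5
  1 × C: 3 H
  1 × C: 1 H
  1 × C (aromatic): no H
  1 × N: 2 H
  Total hydrogens = 21.

21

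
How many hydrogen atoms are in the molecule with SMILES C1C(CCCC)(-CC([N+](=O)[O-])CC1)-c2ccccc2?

Hydrogens are implicit in SMILES; fill each atom to its normal valence:
  7 × C: 2 H each → 14
  5 × C (aromatic): 1 H each → 5
  1 × C: 3 H
  1 × C: 1 H
  1 × C: no H
  1 × C (aromatic): no H
  1 × N (charge +1): no H
  1 × O: no H
  1 × O (charge -1): no H
  Total hydrogens = 23.

23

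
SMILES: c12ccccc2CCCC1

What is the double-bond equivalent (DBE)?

Molecular formula from the SMILES: C10H12.
DoU = (2C + 2 + N − H − X)/2 = (2·10 + 2 + 0 − 12 − 0)/2 = 10/2 = 5.
(Structurally: 2 ring(s) + 3 π bond(s) = 5.)

5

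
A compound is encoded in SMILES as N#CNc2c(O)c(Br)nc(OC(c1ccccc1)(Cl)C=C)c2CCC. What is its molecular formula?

C18H17BrClN3O2

Heavy atoms from the SMILES: 1 Br, 18 C, 1 Cl, 3 N, 2 O.
Implicit hydrogens by atom environment:
  6 × C (aromatic): no H
  5 × C (aromatic): 1 H each → 5
  3 × C: 2 H each → 6
  2 × C: no H
  1 × Br: no H
  1 × C: 3 H
  1 × C: 1 H
  1 × Cl: no H
  1 × N: 1 H
  1 × N (aromatic): no H
  1 × N: no H
  1 × O: 1 H
  1 × O: no H
  Total hydrogens = 17.
Molecular formula: C18H17BrClN3O2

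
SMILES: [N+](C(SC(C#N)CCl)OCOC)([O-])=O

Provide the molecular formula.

Heavy atoms from the SMILES: 6 C, 1 Cl, 2 N, 4 O, 1 S.
Implicit hydrogens by atom environment:
  3 × O: no H
  2 × C: 2 H each → 4
  2 × C: 1 H each → 2
  1 × C: 3 H
  1 × C: no H
  1 × Cl: no H
  1 × N: no H
  1 × N (charge +1): no H
  1 × O (charge -1): no H
  1 × S: no H
  Total hydrogens = 9.
Molecular formula: C6H9ClN2O4S

C6H9ClN2O4S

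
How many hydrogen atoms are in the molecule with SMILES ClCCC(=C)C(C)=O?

9

Hydrogens are implicit in SMILES; fill each atom to its normal valence:
  3 × C: 2 H each → 6
  2 × C: no H
  1 × C: 3 H
  1 × Cl: no H
  1 × O: no H
  Total hydrogens = 9.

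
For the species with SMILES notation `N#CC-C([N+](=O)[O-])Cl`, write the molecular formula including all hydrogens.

Heavy atoms from the SMILES: 3 C, 1 Cl, 2 N, 2 O.
Implicit hydrogens by atom environment:
  1 × C: 2 H
  1 × C: 1 H
  1 × C: no H
  1 × Cl: no H
  1 × N: no H
  1 × N (charge +1): no H
  1 × O: no H
  1 × O (charge -1): no H
  Total hydrogens = 3.
Molecular formula: C3H3ClN2O2

C3H3ClN2O2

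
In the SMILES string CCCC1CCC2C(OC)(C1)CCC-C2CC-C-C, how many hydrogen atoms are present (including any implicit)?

34

Hydrogens are implicit in SMILES; fill each atom to its normal valence:
  11 × C: 2 H each → 22
  3 × C: 3 H each → 9
  3 × C: 1 H each → 3
  1 × C: no H
  1 × O: no H
  Total hydrogens = 34.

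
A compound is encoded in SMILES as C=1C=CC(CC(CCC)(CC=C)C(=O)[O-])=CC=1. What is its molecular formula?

Heavy atoms from the SMILES: 15 C, 2 O.
Implicit hydrogens by atom environment:
  5 × C: 2 H each → 10
  5 × C (aromatic): 1 H each → 5
  2 × C: no H
  1 × C: 3 H
  1 × C: 1 H
  1 × C (aromatic): no H
  1 × O: no H
  1 × O (charge -1): no H
  Total hydrogens = 19.
Net charge -1.
Molecular formula: C15H19O2-

C15H19O2-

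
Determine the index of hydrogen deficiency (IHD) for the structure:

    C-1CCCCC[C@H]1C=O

Molecular formula from the SMILES: C8H14O.
DoU = (2C + 2 + N − H − X)/2 = (2·8 + 2 + 0 − 14 − 0)/2 = 4/2 = 2.
(Structurally: 1 ring(s) + 1 π bond(s) = 2.)

2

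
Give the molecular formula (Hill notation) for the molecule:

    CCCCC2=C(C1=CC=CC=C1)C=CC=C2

C16H18

Heavy atoms from the SMILES: 16 C.
Implicit hydrogens by atom environment:
  9 × C (aromatic): 1 H each → 9
  3 × C: 2 H each → 6
  3 × C (aromatic): no H
  1 × C: 3 H
  Total hydrogens = 18.
Molecular formula: C16H18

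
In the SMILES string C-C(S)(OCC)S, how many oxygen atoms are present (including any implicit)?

The symbol for oxygen appears 1 time in the SMILES.

1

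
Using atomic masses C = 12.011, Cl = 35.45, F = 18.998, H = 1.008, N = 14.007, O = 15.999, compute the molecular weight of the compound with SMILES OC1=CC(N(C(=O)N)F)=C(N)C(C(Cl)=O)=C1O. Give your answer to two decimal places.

Molecular formula: C8H7ClFN3O4.
M = 8×12.011 + 1×35.45 + 1×18.998 + 7×1.008 + 3×14.007 + 4×15.999 = 263.61 g/mol.

263.61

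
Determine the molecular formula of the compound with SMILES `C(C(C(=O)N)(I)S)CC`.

Heavy atoms from the SMILES: 5 C, 1 I, 1 N, 1 O, 1 S.
Implicit hydrogens by atom environment:
  2 × C: 2 H each → 4
  2 × C: no H
  1 × C: 3 H
  1 × I: no H
  1 × N: 2 H
  1 × O: no H
  1 × S: 1 H
  Total hydrogens = 10.
Molecular formula: C5H10INOS

C5H10INOS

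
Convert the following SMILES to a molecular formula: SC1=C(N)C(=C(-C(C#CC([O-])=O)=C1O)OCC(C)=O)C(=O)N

C13H11N2O6S-

Heavy atoms from the SMILES: 13 C, 2 N, 6 O, 1 S.
Implicit hydrogens by atom environment:
  6 × C (aromatic): no H
  5 × C: no H
  4 × O: no H
  2 × N: 2 H each → 4
  1 × C: 3 H
  1 × C: 2 H
  1 × O: 1 H
  1 × O (charge -1): no H
  1 × S: 1 H
  Total hydrogens = 11.
Net charge -1.
Molecular formula: C13H11N2O6S-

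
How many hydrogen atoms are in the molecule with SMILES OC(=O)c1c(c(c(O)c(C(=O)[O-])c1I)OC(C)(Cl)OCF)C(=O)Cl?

Hydrogens are implicit in SMILES; fill each atom to its normal valence:
  6 × C (aromatic): no H
  5 × O: no H
  4 × C: no H
  2 × Cl: no H
  2 × O: 1 H each → 2
  1 × C: 3 H
  1 × C: 2 H
  1 × F: no H
  1 × I: no H
  1 × O (charge -1): no H
  Total hydrogens = 7.

7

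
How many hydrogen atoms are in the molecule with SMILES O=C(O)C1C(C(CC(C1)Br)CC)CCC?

Hydrogens are implicit in SMILES; fill each atom to its normal valence:
  5 × C: 2 H each → 10
  4 × C: 1 H each → 4
  2 × C: 3 H each → 6
  1 × Br: no H
  1 × C: no H
  1 × O: 1 H
  1 × O: no H
  Total hydrogens = 21.

21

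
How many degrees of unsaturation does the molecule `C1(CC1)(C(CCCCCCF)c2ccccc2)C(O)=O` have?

6

Molecular formula from the SMILES: C17H23FO2.
DoU = (2C + 2 + N − H − X)/2 = (2·17 + 2 + 0 − 23 − 1)/2 = 12/2 = 6.
(Structurally: 2 ring(s) + 4 π bond(s) = 6.)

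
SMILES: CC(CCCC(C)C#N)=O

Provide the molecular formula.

Heavy atoms from the SMILES: 8 C, 1 N, 1 O.
Implicit hydrogens by atom environment:
  3 × C: 2 H each → 6
  2 × C: 3 H each → 6
  2 × C: no H
  1 × C: 1 H
  1 × N: no H
  1 × O: no H
  Total hydrogens = 13.
Molecular formula: C8H13NO

C8H13NO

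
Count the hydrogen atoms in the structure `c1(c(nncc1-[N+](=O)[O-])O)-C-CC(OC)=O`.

Hydrogens are implicit in SMILES; fill each atom to its normal valence:
  3 × C (aromatic): no H
  3 × O: no H
  2 × C: 2 H each → 4
  2 × N (aromatic): no H
  1 × C: 3 H
  1 × C (aromatic): 1 H
  1 × C: no H
  1 × N (charge +1): no H
  1 × O: 1 H
  1 × O (charge -1): no H
  Total hydrogens = 9.

9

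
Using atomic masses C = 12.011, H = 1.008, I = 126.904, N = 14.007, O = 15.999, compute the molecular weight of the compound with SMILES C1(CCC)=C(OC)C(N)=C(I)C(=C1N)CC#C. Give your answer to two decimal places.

344.20

Molecular formula: C13H17IN2O.
M = 13×12.011 + 17×1.008 + 1×126.904 + 2×14.007 + 1×15.999 = 344.20 g/mol.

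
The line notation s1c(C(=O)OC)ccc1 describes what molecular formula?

C6H6O2S

Heavy atoms from the SMILES: 6 C, 2 O, 1 S.
Implicit hydrogens by atom environment:
  3 × C (aromatic): 1 H each → 3
  2 × O: no H
  1 × C: 3 H
  1 × C (aromatic): no H
  1 × C: no H
  1 × S (aromatic): no H
  Total hydrogens = 6.
Molecular formula: C6H6O2S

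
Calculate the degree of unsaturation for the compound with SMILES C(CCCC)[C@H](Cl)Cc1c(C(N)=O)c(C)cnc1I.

5

Molecular formula from the SMILES: C14H20ClIN2O.
DoU = (2C + 2 + N − H − X)/2 = (2·14 + 2 + 2 − 20 − 2)/2 = 10/2 = 5.
(Structurally: 1 ring(s) + 4 π bond(s) = 5.)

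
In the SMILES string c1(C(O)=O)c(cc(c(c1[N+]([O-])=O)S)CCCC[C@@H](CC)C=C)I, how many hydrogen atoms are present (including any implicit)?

Hydrogens are implicit in SMILES; fill each atom to its normal valence:
  6 × C: 2 H each → 12
  5 × C (aromatic): no H
  2 × C: 1 H each → 2
  2 × O: no H
  1 × C: 3 H
  1 × C (aromatic): 1 H
  1 × C: no H
  1 × I: no H
  1 × N (charge +1): no H
  1 × O: 1 H
  1 × O (charge -1): no H
  1 × S: 1 H
  Total hydrogens = 20.

20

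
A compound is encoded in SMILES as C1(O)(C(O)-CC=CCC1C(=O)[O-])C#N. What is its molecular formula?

C9H10NO4-

Heavy atoms from the SMILES: 9 C, 1 N, 4 O.
Implicit hydrogens by atom environment:
  4 × C: 1 H each → 4
  3 × C: no H
  2 × C: 2 H each → 4
  2 × O: 1 H each → 2
  1 × N: no H
  1 × O: no H
  1 × O (charge -1): no H
  Total hydrogens = 10.
Net charge -1.
Molecular formula: C9H10NO4-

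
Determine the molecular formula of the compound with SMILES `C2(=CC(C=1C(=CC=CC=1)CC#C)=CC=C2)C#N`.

Heavy atoms from the SMILES: 16 C, 1 N.
Implicit hydrogens by atom environment:
  8 × C (aromatic): 1 H each → 8
  4 × C (aromatic): no H
  2 × C: no H
  1 × C: 2 H
  1 × C: 1 H
  1 × N: no H
  Total hydrogens = 11.
Molecular formula: C16H11N

C16H11N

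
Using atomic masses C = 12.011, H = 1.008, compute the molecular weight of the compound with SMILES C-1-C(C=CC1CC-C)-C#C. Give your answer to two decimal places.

Molecular formula: C10H14.
M = 10×12.011 + 14×1.008 = 134.22 g/mol.

134.22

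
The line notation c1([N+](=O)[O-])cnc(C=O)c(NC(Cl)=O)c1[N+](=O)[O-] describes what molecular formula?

C7H3ClN4O6

Heavy atoms from the SMILES: 7 C, 1 Cl, 4 N, 6 O.
Implicit hydrogens by atom environment:
  4 × C (aromatic): no H
  4 × O: no H
  2 × N (charge +1): no H
  2 × O (charge -1): no H
  1 × C (aromatic): 1 H
  1 × C: 1 H
  1 × C: no H
  1 × Cl: no H
  1 × N: 1 H
  1 × N (aromatic): no H
  Total hydrogens = 3.
Molecular formula: C7H3ClN4O6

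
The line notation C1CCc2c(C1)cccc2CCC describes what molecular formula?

Heavy atoms from the SMILES: 13 C.
Implicit hydrogens by atom environment:
  6 × C: 2 H each → 12
  3 × C (aromatic): 1 H each → 3
  3 × C (aromatic): no H
  1 × C: 3 H
  Total hydrogens = 18.
Molecular formula: C13H18

C13H18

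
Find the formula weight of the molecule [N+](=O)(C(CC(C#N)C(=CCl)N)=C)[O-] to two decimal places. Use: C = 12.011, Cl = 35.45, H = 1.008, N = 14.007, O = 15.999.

Molecular formula: C7H8ClN3O2.
M = 7×12.011 + 1×35.45 + 8×1.008 + 3×14.007 + 2×15.999 = 201.61 g/mol.

201.61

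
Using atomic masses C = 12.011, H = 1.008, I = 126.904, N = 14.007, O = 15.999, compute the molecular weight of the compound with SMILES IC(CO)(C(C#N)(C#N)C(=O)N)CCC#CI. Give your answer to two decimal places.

Molecular formula: C10H9I2N3O2.
M = 10×12.011 + 9×1.008 + 2×126.904 + 3×14.007 + 2×15.999 = 457.01 g/mol.

457.01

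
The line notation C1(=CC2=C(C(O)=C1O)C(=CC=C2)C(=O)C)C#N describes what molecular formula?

Heavy atoms from the SMILES: 13 C, 1 N, 3 O.
Implicit hydrogens by atom environment:
  6 × C (aromatic): no H
  4 × C (aromatic): 1 H each → 4
  2 × C: no H
  2 × O: 1 H each → 2
  1 × C: 3 H
  1 × N: no H
  1 × O: no H
  Total hydrogens = 9.
Molecular formula: C13H9NO3

C13H9NO3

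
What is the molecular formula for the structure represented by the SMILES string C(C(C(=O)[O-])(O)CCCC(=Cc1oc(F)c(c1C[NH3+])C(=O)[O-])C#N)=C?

C16H16FN2O6-

Heavy atoms from the SMILES: 16 C, 1 F, 2 N, 6 O.
Implicit hydrogens by atom environment:
  5 × C: 2 H each → 10
  5 × C: no H
  4 × C (aromatic): no H
  2 × C: 1 H each → 2
  2 × O: no H
  2 × O (charge -1): no H
  1 × F: no H
  1 × N (charge +1): 3 H
  1 × N: no H
  1 × O: 1 H
  1 × O (aromatic): no H
  Total hydrogens = 16.
Net charge -1.
Molecular formula: C16H16FN2O6-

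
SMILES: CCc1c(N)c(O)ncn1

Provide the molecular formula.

C6H9N3O

Heavy atoms from the SMILES: 6 C, 3 N, 1 O.
Implicit hydrogens by atom environment:
  3 × C (aromatic): no H
  2 × N (aromatic): no H
  1 × C: 3 H
  1 × C: 2 H
  1 × C (aromatic): 1 H
  1 × N: 2 H
  1 × O: 1 H
  Total hydrogens = 9.
Molecular formula: C6H9N3O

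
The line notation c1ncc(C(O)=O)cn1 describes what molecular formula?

Heavy atoms from the SMILES: 5 C, 2 N, 2 O.
Implicit hydrogens by atom environment:
  3 × C (aromatic): 1 H each → 3
  2 × N (aromatic): no H
  1 × C (aromatic): no H
  1 × C: no H
  1 × O: 1 H
  1 × O: no H
  Total hydrogens = 4.
Molecular formula: C5H4N2O2

C5H4N2O2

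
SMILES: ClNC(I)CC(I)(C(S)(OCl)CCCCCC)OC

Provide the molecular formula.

Heavy atoms from the SMILES: 11 C, 2 Cl, 2 I, 1 N, 2 O, 1 S.
Implicit hydrogens by atom environment:
  6 × C: 2 H each → 12
  2 × C: 3 H each → 6
  2 × C: no H
  2 × Cl: no H
  2 × I: no H
  2 × O: no H
  1 × C: 1 H
  1 × N: 1 H
  1 × S: 1 H
  Total hydrogens = 21.
Molecular formula: C11H21Cl2I2NO2S

C11H21Cl2I2NO2S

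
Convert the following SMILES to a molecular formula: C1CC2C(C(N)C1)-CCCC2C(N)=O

C11H20N2O

Heavy atoms from the SMILES: 11 C, 2 N, 1 O.
Implicit hydrogens by atom environment:
  6 × C: 2 H each → 12
  4 × C: 1 H each → 4
  2 × N: 2 H each → 4
  1 × C: no H
  1 × O: no H
  Total hydrogens = 20.
Molecular formula: C11H20N2O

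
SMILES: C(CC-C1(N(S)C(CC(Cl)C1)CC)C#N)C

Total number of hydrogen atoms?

Hydrogens are implicit in SMILES; fill each atom to its normal valence:
  6 × C: 2 H each → 12
  2 × C: 3 H each → 6
  2 × C: 1 H each → 2
  2 × C: no H
  2 × N: no H
  1 × Cl: no H
  1 × S: 1 H
  Total hydrogens = 21.

21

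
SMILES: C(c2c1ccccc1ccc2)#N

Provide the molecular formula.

Heavy atoms from the SMILES: 11 C, 1 N.
Implicit hydrogens by atom environment:
  7 × C (aromatic): 1 H each → 7
  3 × C (aromatic): no H
  1 × C: no H
  1 × N: no H
  Total hydrogens = 7.
Molecular formula: C11H7N

C11H7N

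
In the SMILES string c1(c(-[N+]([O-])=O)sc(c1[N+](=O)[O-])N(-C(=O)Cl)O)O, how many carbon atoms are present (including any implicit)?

The symbol for carbon appears 5 times in the SMILES. Lowercase c denotes aromatic carbon and counts toward C.

5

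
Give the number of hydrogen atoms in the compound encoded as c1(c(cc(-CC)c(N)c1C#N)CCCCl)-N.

16

Hydrogens are implicit in SMILES; fill each atom to its normal valence:
  5 × C (aromatic): no H
  4 × C: 2 H each → 8
  2 × N: 2 H each → 4
  1 × C: 3 H
  1 × C (aromatic): 1 H
  1 × C: no H
  1 × Cl: no H
  1 × N: no H
  Total hydrogens = 16.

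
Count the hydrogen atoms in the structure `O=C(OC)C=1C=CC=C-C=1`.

Hydrogens are implicit in SMILES; fill each atom to its normal valence:
  5 × C (aromatic): 1 H each → 5
  2 × O: no H
  1 × C: 3 H
  1 × C (aromatic): no H
  1 × C: no H
  Total hydrogens = 8.

8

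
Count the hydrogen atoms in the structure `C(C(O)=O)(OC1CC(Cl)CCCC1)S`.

Hydrogens are implicit in SMILES; fill each atom to its normal valence:
  5 × C: 2 H each → 10
  3 × C: 1 H each → 3
  2 × O: no H
  1 × C: no H
  1 × Cl: no H
  1 × O: 1 H
  1 × S: 1 H
  Total hydrogens = 15.

15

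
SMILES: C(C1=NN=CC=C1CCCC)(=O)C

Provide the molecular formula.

C10H14N2O

Heavy atoms from the SMILES: 10 C, 2 N, 1 O.
Implicit hydrogens by atom environment:
  3 × C: 2 H each → 6
  2 × C: 3 H each → 6
  2 × C (aromatic): 1 H each → 2
  2 × C (aromatic): no H
  2 × N (aromatic): no H
  1 × C: no H
  1 × O: no H
  Total hydrogens = 14.
Molecular formula: C10H14N2O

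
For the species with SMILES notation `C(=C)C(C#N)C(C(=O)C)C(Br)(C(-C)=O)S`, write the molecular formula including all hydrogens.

C10H12BrNO2S

Heavy atoms from the SMILES: 1 Br, 10 C, 1 N, 2 O, 1 S.
Implicit hydrogens by atom environment:
  4 × C: no H
  3 × C: 1 H each → 3
  2 × C: 3 H each → 6
  2 × O: no H
  1 × Br: no H
  1 × C: 2 H
  1 × N: no H
  1 × S: 1 H
  Total hydrogens = 12.
Molecular formula: C10H12BrNO2S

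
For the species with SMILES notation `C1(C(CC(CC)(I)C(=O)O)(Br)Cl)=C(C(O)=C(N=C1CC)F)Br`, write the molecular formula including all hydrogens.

Heavy atoms from the SMILES: 2 Br, 13 C, 1 Cl, 1 F, 1 I, 1 N, 3 O.
Implicit hydrogens by atom environment:
  5 × C (aromatic): no H
  3 × C: 2 H each → 6
  3 × C: no H
  2 × Br: no H
  2 × C: 3 H each → 6
  2 × O: 1 H each → 2
  1 × Cl: no H
  1 × F: no H
  1 × I: no H
  1 × N (aromatic): no H
  1 × O: no H
  Total hydrogens = 14.
Molecular formula: C13H14Br2ClFINO3

C13H14Br2ClFINO3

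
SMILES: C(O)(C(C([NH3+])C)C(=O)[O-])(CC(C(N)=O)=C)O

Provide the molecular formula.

C9H16N2O5

Heavy atoms from the SMILES: 9 C, 2 N, 5 O.
Implicit hydrogens by atom environment:
  4 × C: no H
  2 × C: 2 H each → 4
  2 × C: 1 H each → 2
  2 × O: 1 H each → 2
  2 × O: no H
  1 × C: 3 H
  1 × N (charge +1): 3 H
  1 × N: 2 H
  1 × O (charge -1): no H
  Total hydrogens = 16.
Molecular formula: C9H16N2O5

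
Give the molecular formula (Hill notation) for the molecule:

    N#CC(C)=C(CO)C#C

Heavy atoms from the SMILES: 7 C, 1 N, 1 O.
Implicit hydrogens by atom environment:
  4 × C: no H
  1 × C: 3 H
  1 × C: 2 H
  1 × C: 1 H
  1 × N: no H
  1 × O: 1 H
  Total hydrogens = 7.
Molecular formula: C7H7NO

C7H7NO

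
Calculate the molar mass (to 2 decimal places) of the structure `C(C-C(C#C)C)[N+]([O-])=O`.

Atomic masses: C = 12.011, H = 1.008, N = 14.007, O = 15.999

Molecular formula: C6H9NO2.
M = 6×12.011 + 9×1.008 + 1×14.007 + 2×15.999 = 127.14 g/mol.

127.14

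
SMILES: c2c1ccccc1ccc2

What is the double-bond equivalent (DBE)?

7

Molecular formula from the SMILES: C10H8.
DoU = (2C + 2 + N − H − X)/2 = (2·10 + 2 + 0 − 8 − 0)/2 = 14/2 = 7.
(Structurally: 2 ring(s) + 5 π bond(s) = 7.)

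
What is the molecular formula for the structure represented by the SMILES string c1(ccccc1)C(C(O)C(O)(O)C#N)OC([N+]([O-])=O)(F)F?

C11H10F2N2O6

Heavy atoms from the SMILES: 11 C, 2 F, 2 N, 6 O.
Implicit hydrogens by atom environment:
  5 × C (aromatic): 1 H each → 5
  3 × C: no H
  3 × O: 1 H each → 3
  2 × C: 1 H each → 2
  2 × F: no H
  2 × O: no H
  1 × C (aromatic): no H
  1 × N: no H
  1 × N (charge +1): no H
  1 × O (charge -1): no H
  Total hydrogens = 10.
Molecular formula: C11H10F2N2O6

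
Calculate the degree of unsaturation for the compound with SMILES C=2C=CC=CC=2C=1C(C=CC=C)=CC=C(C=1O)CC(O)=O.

Molecular formula from the SMILES: C18H16O3.
DoU = (2C + 2 + N − H − X)/2 = (2·18 + 2 + 0 − 16 − 0)/2 = 22/2 = 11.
(Structurally: 2 ring(s) + 9 π bond(s) = 11.)

11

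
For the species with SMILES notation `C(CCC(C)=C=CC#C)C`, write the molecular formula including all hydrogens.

Heavy atoms from the SMILES: 10 C.
Implicit hydrogens by atom environment:
  3 × C: 2 H each → 6
  3 × C: no H
  2 × C: 3 H each → 6
  2 × C: 1 H each → 2
  Total hydrogens = 14.
Molecular formula: C10H14

C10H14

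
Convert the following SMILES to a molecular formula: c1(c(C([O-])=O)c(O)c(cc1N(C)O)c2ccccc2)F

Heavy atoms from the SMILES: 14 C, 1 F, 1 N, 4 O.
Implicit hydrogens by atom environment:
  6 × C (aromatic): 1 H each → 6
  6 × C (aromatic): no H
  2 × O: 1 H each → 2
  1 × C: 3 H
  1 × C: no H
  1 × F: no H
  1 × N: no H
  1 × O: no H
  1 × O (charge -1): no H
  Total hydrogens = 11.
Net charge -1.
Molecular formula: C14H11FNO4-

C14H11FNO4-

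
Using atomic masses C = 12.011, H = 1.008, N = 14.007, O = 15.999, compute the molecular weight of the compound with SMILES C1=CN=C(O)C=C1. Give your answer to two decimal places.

Molecular formula: C5H5NO.
M = 5×12.011 + 5×1.008 + 1×14.007 + 1×15.999 = 95.10 g/mol.

95.10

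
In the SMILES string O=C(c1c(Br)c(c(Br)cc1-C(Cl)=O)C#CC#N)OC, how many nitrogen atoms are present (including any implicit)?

The symbol for nitrogen appears 1 time in the SMILES.

1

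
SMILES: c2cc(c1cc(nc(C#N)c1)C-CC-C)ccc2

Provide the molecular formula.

C16H16N2

Heavy atoms from the SMILES: 16 C, 2 N.
Implicit hydrogens by atom environment:
  7 × C (aromatic): 1 H each → 7
  4 × C (aromatic): no H
  3 × C: 2 H each → 6
  1 × C: 3 H
  1 × C: no H
  1 × N (aromatic): no H
  1 × N: no H
  Total hydrogens = 16.
Molecular formula: C16H16N2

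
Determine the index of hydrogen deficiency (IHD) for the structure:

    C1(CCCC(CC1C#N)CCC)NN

Molecular formula from the SMILES: C11H21N3.
DoU = (2C + 2 + N − H − X)/2 = (2·11 + 2 + 3 − 21 − 0)/2 = 6/2 = 3.
(Structurally: 1 ring(s) + 2 π bond(s) = 3.)

3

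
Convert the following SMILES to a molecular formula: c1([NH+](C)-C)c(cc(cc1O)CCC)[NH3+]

Heavy atoms from the SMILES: 11 C, 2 N, 1 O.
Implicit hydrogens by atom environment:
  4 × C (aromatic): no H
  3 × C: 3 H each → 9
  2 × C: 2 H each → 4
  2 × C (aromatic): 1 H each → 2
  1 × N (charge +1): 3 H
  1 × N (charge +1): 1 H
  1 × O: 1 H
  Total hydrogens = 20.
Net charge +2.
Molecular formula: [C11H20N2O]2+

[C11H20N2O]2+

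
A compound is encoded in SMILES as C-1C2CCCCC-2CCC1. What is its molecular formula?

Heavy atoms from the SMILES: 10 C.
Implicit hydrogens by atom environment:
  8 × C: 2 H each → 16
  2 × C: 1 H each → 2
  Total hydrogens = 18.
Molecular formula: C10H18

C10H18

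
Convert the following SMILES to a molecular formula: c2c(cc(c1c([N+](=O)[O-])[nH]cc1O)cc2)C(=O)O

C11H8N2O5

Heavy atoms from the SMILES: 11 C, 2 N, 5 O.
Implicit hydrogens by atom environment:
  5 × C (aromatic): 1 H each → 5
  5 × C (aromatic): no H
  2 × O: 1 H each → 2
  2 × O: no H
  1 × C: no H
  1 × N (aromatic): 1 H
  1 × N (charge +1): no H
  1 × O (charge -1): no H
  Total hydrogens = 8.
Molecular formula: C11H8N2O5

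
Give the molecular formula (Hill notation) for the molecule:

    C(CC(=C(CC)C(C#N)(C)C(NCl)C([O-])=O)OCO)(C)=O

Heavy atoms from the SMILES: 13 C, 1 Cl, 2 N, 5 O.
Implicit hydrogens by atom environment:
  6 × C: no H
  3 × C: 3 H each → 9
  3 × C: 2 H each → 6
  3 × O: no H
  1 × C: 1 H
  1 × Cl: no H
  1 × N: 1 H
  1 × N: no H
  1 × O: 1 H
  1 × O (charge -1): no H
  Total hydrogens = 18.
Net charge -1.
Molecular formula: C13H18ClN2O5-

C13H18ClN2O5-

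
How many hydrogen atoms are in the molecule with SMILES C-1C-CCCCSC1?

14

Hydrogens are implicit in SMILES; fill each atom to its normal valence:
  7 × C: 2 H each → 14
  1 × S: no H
  Total hydrogens = 14.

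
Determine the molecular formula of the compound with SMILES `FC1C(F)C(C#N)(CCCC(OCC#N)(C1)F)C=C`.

C13H15F3N2O

Heavy atoms from the SMILES: 13 C, 3 F, 2 N, 1 O.
Implicit hydrogens by atom environment:
  6 × C: 2 H each → 12
  4 × C: no H
  3 × C: 1 H each → 3
  3 × F: no H
  2 × N: no H
  1 × O: no H
  Total hydrogens = 15.
Molecular formula: C13H15F3N2O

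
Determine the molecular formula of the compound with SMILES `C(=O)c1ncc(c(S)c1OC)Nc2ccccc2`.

C13H12N2O2S

Heavy atoms from the SMILES: 13 C, 2 N, 2 O, 1 S.
Implicit hydrogens by atom environment:
  6 × C (aromatic): 1 H each → 6
  5 × C (aromatic): no H
  2 × O: no H
  1 × C: 3 H
  1 × C: 1 H
  1 × N: 1 H
  1 × N (aromatic): no H
  1 × S: 1 H
  Total hydrogens = 12.
Molecular formula: C13H12N2O2S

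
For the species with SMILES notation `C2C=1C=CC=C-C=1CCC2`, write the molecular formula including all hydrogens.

Heavy atoms from the SMILES: 10 C.
Implicit hydrogens by atom environment:
  4 × C: 2 H each → 8
  4 × C (aromatic): 1 H each → 4
  2 × C (aromatic): no H
  Total hydrogens = 12.
Molecular formula: C10H12

C10H12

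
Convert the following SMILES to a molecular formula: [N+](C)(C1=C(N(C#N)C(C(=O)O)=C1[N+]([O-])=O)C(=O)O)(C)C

Heavy atoms from the SMILES: 10 C, 4 N, 6 O.
Implicit hydrogens by atom environment:
  4 × C (aromatic): no H
  3 × C: 3 H each → 9
  3 × C: no H
  3 × O: no H
  2 × N (charge +1): no H
  2 × O: 1 H each → 2
  1 × N (aromatic): no H
  1 × N: no H
  1 × O (charge -1): no H
  Total hydrogens = 11.
Net charge +1.
Molecular formula: C10H11N4O6+

C10H11N4O6+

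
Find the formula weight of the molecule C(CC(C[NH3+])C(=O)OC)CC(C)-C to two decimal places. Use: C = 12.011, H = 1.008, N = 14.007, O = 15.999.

Molecular formula: C10H22NO2+.
M = 10×12.011 + 22×1.008 + 1×14.007 + 2×15.999 = 188.29 g/mol.

188.29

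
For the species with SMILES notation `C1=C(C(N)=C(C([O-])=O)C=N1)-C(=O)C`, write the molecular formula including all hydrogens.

Heavy atoms from the SMILES: 8 C, 2 N, 3 O.
Implicit hydrogens by atom environment:
  3 × C (aromatic): no H
  2 × C (aromatic): 1 H each → 2
  2 × C: no H
  2 × O: no H
  1 × C: 3 H
  1 × N: 2 H
  1 × N (aromatic): no H
  1 × O (charge -1): no H
  Total hydrogens = 7.
Net charge -1.
Molecular formula: C8H7N2O3-

C8H7N2O3-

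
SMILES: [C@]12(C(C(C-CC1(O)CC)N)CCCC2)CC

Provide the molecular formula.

Heavy atoms from the SMILES: 14 C, 1 N, 1 O.
Implicit hydrogens by atom environment:
  8 × C: 2 H each → 16
  2 × C: 3 H each → 6
  2 × C: 1 H each → 2
  2 × C: no H
  1 × N: 2 H
  1 × O: 1 H
  Total hydrogens = 27.
Molecular formula: C14H27NO

C14H27NO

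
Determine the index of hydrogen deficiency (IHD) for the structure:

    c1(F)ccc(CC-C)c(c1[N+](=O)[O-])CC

Molecular formula from the SMILES: C11H14FNO2.
DoU = (2C + 2 + N − H − X)/2 = (2·11 + 2 + 1 − 14 − 1)/2 = 10/2 = 5.
(Structurally: 1 ring(s) + 4 π bond(s) = 5.)

5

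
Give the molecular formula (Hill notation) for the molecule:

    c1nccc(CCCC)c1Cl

C9H12ClN

Heavy atoms from the SMILES: 9 C, 1 Cl, 1 N.
Implicit hydrogens by atom environment:
  3 × C: 2 H each → 6
  3 × C (aromatic): 1 H each → 3
  2 × C (aromatic): no H
  1 × C: 3 H
  1 × Cl: no H
  1 × N (aromatic): no H
  Total hydrogens = 12.
Molecular formula: C9H12ClN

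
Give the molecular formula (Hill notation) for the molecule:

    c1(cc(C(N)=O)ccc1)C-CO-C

Heavy atoms from the SMILES: 10 C, 1 N, 2 O.
Implicit hydrogens by atom environment:
  4 × C (aromatic): 1 H each → 4
  2 × C: 2 H each → 4
  2 × C (aromatic): no H
  2 × O: no H
  1 × C: 3 H
  1 × C: no H
  1 × N: 2 H
  Total hydrogens = 13.
Molecular formula: C10H13NO2

C10H13NO2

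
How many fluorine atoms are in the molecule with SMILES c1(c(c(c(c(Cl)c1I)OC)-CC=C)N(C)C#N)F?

The symbol for fluorine appears 1 time in the SMILES.

1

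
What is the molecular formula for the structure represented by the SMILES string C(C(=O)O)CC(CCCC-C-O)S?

C9H18O3S

Heavy atoms from the SMILES: 9 C, 3 O, 1 S.
Implicit hydrogens by atom environment:
  7 × C: 2 H each → 14
  2 × O: 1 H each → 2
  1 × C: 1 H
  1 × C: no H
  1 × O: no H
  1 × S: 1 H
  Total hydrogens = 18.
Molecular formula: C9H18O3S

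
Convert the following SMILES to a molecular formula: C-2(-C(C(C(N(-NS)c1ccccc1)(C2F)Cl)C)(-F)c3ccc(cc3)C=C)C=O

C21H21ClF2N2OS

Heavy atoms from the SMILES: 21 C, 1 Cl, 2 F, 2 N, 1 O, 1 S.
Implicit hydrogens by atom environment:
  9 × C (aromatic): 1 H each → 9
  5 × C: 1 H each → 5
  3 × C (aromatic): no H
  2 × C: no H
  2 × F: no H
  1 × C: 3 H
  1 × C: 2 H
  1 × Cl: no H
  1 × N: 1 H
  1 × N: no H
  1 × O: no H
  1 × S: 1 H
  Total hydrogens = 21.
Molecular formula: C21H21ClF2N2OS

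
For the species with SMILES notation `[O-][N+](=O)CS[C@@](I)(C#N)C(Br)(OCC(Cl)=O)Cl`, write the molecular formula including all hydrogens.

C6H4BrCl2IN2O4S

Heavy atoms from the SMILES: 1 Br, 6 C, 2 Cl, 1 I, 2 N, 4 O, 1 S.
Implicit hydrogens by atom environment:
  4 × C: no H
  3 × O: no H
  2 × C: 2 H each → 4
  2 × Cl: no H
  1 × Br: no H
  1 × I: no H
  1 × N: no H
  1 × N (charge +1): no H
  1 × O (charge -1): no H
  1 × S: no H
  Total hydrogens = 4.
Molecular formula: C6H4BrCl2IN2O4S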